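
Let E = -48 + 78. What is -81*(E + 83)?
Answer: -9153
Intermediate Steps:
E = 30
-81*(E + 83) = -81*(30 + 83) = -81*113 = -1*9153 = -9153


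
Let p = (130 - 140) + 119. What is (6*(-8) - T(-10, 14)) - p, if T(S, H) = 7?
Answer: -164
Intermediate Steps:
p = 109 (p = -10 + 119 = 109)
(6*(-8) - T(-10, 14)) - p = (6*(-8) - 1*7) - 1*109 = (-48 - 7) - 109 = -55 - 109 = -164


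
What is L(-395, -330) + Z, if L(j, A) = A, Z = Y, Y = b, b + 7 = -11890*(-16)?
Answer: 189903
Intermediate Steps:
b = 190233 (b = -7 - 11890*(-16) = -7 + 190240 = 190233)
Y = 190233
Z = 190233
L(-395, -330) + Z = -330 + 190233 = 189903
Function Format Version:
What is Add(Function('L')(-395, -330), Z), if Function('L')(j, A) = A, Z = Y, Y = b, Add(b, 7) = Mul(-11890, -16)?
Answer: 189903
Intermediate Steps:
b = 190233 (b = Add(-7, Mul(-11890, -16)) = Add(-7, 190240) = 190233)
Y = 190233
Z = 190233
Add(Function('L')(-395, -330), Z) = Add(-330, 190233) = 189903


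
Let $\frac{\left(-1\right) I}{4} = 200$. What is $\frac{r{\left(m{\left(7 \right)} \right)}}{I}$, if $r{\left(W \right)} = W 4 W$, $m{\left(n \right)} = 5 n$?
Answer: $- \frac{49}{8} \approx -6.125$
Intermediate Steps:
$I = -800$ ($I = \left(-4\right) 200 = -800$)
$r{\left(W \right)} = 4 W^{2}$ ($r{\left(W \right)} = 4 W W = 4 W^{2}$)
$\frac{r{\left(m{\left(7 \right)} \right)}}{I} = \frac{4 \left(5 \cdot 7\right)^{2}}{-800} = 4 \cdot 35^{2} \left(- \frac{1}{800}\right) = 4 \cdot 1225 \left(- \frac{1}{800}\right) = 4900 \left(- \frac{1}{800}\right) = - \frac{49}{8}$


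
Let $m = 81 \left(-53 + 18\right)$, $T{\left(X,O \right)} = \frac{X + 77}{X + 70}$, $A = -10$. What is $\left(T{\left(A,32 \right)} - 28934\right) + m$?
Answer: $- \frac{1906073}{60} \approx -31768.0$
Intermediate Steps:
$T{\left(X,O \right)} = \frac{77 + X}{70 + X}$
$m = -2835$ ($m = 81 \left(-35\right) = -2835$)
$\left(T{\left(A,32 \right)} - 28934\right) + m = \left(\frac{77 - 10}{70 - 10} - 28934\right) - 2835 = \left(\frac{1}{60} \cdot 67 - 28934\right) - 2835 = \left(\frac{67}{60} - 28934\right) - 2835 = - \frac{1735973}{60} - 2835 = - \frac{1906073}{60}$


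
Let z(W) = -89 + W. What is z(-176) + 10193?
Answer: 9928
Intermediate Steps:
z(-176) + 10193 = (-89 - 176) + 10193 = -265 + 10193 = 9928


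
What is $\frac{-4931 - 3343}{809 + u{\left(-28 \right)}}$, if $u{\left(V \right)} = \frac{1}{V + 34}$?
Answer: $- \frac{49644}{4855} \approx -10.225$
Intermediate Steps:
$u{\left(V \right)} = \frac{1}{34 + V}$
$\frac{-4931 - 3343}{809 + u{\left(-28 \right)}} = \frac{-4931 - 3343}{809 + \frac{1}{34 - 28}} = - \frac{8274}{809 + \frac{1}{6}} = - \frac{8274}{\frac{4855}{6}} = \left(-8274\right) \frac{6}{4855} = - \frac{49644}{4855}$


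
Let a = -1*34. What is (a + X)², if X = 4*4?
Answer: 324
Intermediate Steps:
X = 16
a = -34
(a + X)² = (-34 + 16)² = (-18)² = 324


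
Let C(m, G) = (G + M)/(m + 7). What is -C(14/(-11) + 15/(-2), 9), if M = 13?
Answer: 484/39 ≈ 12.410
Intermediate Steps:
C(m, G) = (13 + G)/(7 + m) (C(m, G) = (G + 13)/(m + 7) = (13 + G)/(7 + m))
-C(14/(-11) + 15/(-2), 9) = -(13 + 9)/(7 + (14/(-11) + 15/(-2))) = -22/(7 + (14*(-1/11) + 15*(-1/2))) = -22/(7 + (-14/11 - 15/2)) = -22/(7 - 193/22) = -22/(-39/22) = -(-22)*22/39 = -1*(-484/39) = 484/39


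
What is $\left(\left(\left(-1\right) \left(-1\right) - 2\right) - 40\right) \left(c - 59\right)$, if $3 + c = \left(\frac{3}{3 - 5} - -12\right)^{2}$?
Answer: $- \frac{7913}{4} \approx -1978.3$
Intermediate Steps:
$c = \frac{429}{4}$ ($c = -3 + \left(\frac{3}{3 - 5} - -12\right)^{2} = -3 + \left(\frac{3}{-2} + 12\right)^{2} = -3 + \left(3 \left(- \frac{1}{2}\right) + 12\right)^{2} = -3 + \left(- \frac{3}{2} + 12\right)^{2} = -3 + \left(\frac{21}{2}\right)^{2} = -3 + \frac{441}{4} = \frac{429}{4} \approx 107.25$)
$\left(\left(\left(-1\right) \left(-1\right) - 2\right) - 40\right) \left(c - 59\right) = \left(\left(\left(-1\right) \left(-1\right) - 2\right) - 40\right) \left(\frac{429}{4} - 59\right) = \left(\left(1 - 2\right) - 40\right) \frac{193}{4} = \left(-1 - 40\right) \frac{193}{4} = \left(-41\right) \frac{193}{4} = - \frac{7913}{4}$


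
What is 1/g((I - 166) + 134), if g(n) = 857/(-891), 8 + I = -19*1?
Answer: -891/857 ≈ -1.0397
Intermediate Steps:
I = -27 (I = -8 - 19*1 = -8 - 19 = -27)
g(n) = -857/891 (g(n) = 857*(-1/891) = -857/891)
1/g((I - 166) + 134) = 1/(-857/891) = -891/857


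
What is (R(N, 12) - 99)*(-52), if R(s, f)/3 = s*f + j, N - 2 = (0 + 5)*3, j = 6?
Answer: -27612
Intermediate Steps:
N = 17 (N = 2 + (0 + 5)*3 = 2 + 5*3 = 2 + 15 = 17)
R(s, f) = 18 + 3*f*s (R(s, f) = 3*(s*f + 6) = 3*(f*s + 6) = 3*(6 + f*s) = 18 + 3*f*s)
(R(N, 12) - 99)*(-52) = ((18 + 3*12*17) - 99)*(-52) = ((18 + 612) - 99)*(-52) = (630 - 99)*(-52) = 531*(-52) = -27612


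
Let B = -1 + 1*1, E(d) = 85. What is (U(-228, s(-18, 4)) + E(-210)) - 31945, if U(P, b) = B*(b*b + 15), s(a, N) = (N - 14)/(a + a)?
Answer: -31860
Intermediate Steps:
B = 0 (B = -1 + 1 = 0)
s(a, N) = (-14 + N)/(2*a) (s(a, N) = (-14 + N)/((2*a)) = (-14 + N)*(1/(2*a)) = (-14 + N)/(2*a))
U(P, b) = 0 (U(P, b) = 0*(b*b + 15) = 0*(b² + 15) = 0*(15 + b²) = 0)
(U(-228, s(-18, 4)) + E(-210)) - 31945 = (0 + 85) - 31945 = 85 - 31945 = -31860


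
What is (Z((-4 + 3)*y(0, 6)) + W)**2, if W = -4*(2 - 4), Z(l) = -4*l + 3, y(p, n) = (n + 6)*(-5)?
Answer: 52441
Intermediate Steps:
y(p, n) = -30 - 5*n (y(p, n) = (6 + n)*(-5) = -30 - 5*n)
Z(l) = 3 - 4*l
W = 8 (W = -4*(-2) = 8)
(Z((-4 + 3)*y(0, 6)) + W)**2 = ((3 - 4*(-4 + 3)*(-30 - 5*6)) + 8)**2 = ((3 - (-4)*(-30 - 30)) + 8)**2 = ((3 - (-4)*(-60)) + 8)**2 = ((3 - 4*60) + 8)**2 = ((3 - 240) + 8)**2 = (-237 + 8)**2 = (-229)**2 = 52441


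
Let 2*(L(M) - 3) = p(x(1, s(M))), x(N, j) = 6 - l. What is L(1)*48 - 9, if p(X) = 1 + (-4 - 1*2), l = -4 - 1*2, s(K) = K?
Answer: 15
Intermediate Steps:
l = -6 (l = -4 - 2 = -6)
x(N, j) = 12 (x(N, j) = 6 - 1*(-6) = 6 + 6 = 12)
p(X) = -5 (p(X) = 1 + (-4 - 2) = 1 - 6 = -5)
L(M) = ½ (L(M) = 3 + (½)*(-5) = 3 - 5/2 = ½)
L(1)*48 - 9 = (½)*48 - 9 = 24 - 9 = 15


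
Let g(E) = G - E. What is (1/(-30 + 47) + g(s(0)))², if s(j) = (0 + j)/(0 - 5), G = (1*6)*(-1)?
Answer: 10201/289 ≈ 35.298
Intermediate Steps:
G = -6 (G = 6*(-1) = -6)
s(j) = -j/5 (s(j) = j/(-5) = j*(-⅕) = -j/5)
g(E) = -6 - E
(1/(-30 + 47) + g(s(0)))² = (1/(-30 + 47) + (-6 - (-1)*0/5))² = (1/17 + (-6 - 1*0))² = (1/17 + (-6 + 0))² = (1/17 - 6)² = (-101/17)² = 10201/289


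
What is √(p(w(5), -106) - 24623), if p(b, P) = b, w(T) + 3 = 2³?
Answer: I*√24618 ≈ 156.9*I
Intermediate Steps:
w(T) = 5 (w(T) = -3 + 2³ = -3 + 8 = 5)
√(p(w(5), -106) - 24623) = √(5 - 24623) = √(-24618) = I*√24618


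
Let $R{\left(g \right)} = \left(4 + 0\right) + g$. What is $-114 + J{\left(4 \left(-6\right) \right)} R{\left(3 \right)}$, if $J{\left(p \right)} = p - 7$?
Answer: $-331$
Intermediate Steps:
$J{\left(p \right)} = -7 + p$ ($J{\left(p \right)} = p - 7 = -7 + p$)
$R{\left(g \right)} = 4 + g$
$-114 + J{\left(4 \left(-6\right) \right)} R{\left(3 \right)} = -114 + \left(-7 + 4 \left(-6\right)\right) \left(4 + 3\right) = -114 + \left(-7 - 24\right) 7 = -114 - 217 = -331$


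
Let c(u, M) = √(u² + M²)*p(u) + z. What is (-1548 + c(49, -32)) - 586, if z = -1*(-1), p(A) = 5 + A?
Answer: -2133 + 270*√137 ≈ 1027.3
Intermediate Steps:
z = 1
c(u, M) = 1 + √(M² + u²)*(5 + u) (c(u, M) = √(u² + M²)*(5 + u) + 1 = √(M² + u²)*(5 + u) + 1 = 1 + √(M² + u²)*(5 + u))
(-1548 + c(49, -32)) - 586 = (-1548 + (1 + √((-32)² + 49²)*(5 + 49))) - 586 = (-1548 + (1 + √(1024 + 2401)*54)) - 586 = (-1548 + (1 + √3425*54)) - 586 = (-1548 + (1 + (5*√137)*54)) - 586 = (-1548 + (1 + 270*√137)) - 586 = (-1547 + 270*√137) - 586 = -2133 + 270*√137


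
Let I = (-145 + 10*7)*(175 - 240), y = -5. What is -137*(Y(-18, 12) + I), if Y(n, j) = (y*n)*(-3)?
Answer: -630885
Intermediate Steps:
Y(n, j) = 15*n (Y(n, j) = -5*n*(-3) = 15*n)
I = 4875 (I = (-145 + 70)*(-65) = -75*(-65) = 4875)
-137*(Y(-18, 12) + I) = -137*(15*(-18) + 4875) = -137*(-270 + 4875) = -137*4605 = -630885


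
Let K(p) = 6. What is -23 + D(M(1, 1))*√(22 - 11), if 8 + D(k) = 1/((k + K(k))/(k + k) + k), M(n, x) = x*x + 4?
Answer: -23 - 478*√11/61 ≈ -48.989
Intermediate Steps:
M(n, x) = 4 + x² (M(n, x) = x² + 4 = 4 + x²)
D(k) = -8 + 1/(k + (6 + k)/(2*k)) (D(k) = -8 + 1/((k + 6)/(k + k) + k) = -8 + 1/((6 + k)/((2*k)) + k) = -8 + 1/((6 + k)*(1/(2*k)) + k) = -8 + 1/((6 + k)/(2*k) + k) = -8 + 1/(k + (6 + k)/(2*k)))
-23 + D(M(1, 1))*√(22 - 11) = -23 + (2*(-24 - 8*(4 + 1²)² - 3*(4 + 1²))/(6 + (4 + 1²) + 2*(4 + 1²)²))*√(22 - 11) = -23 + (2*(-24 - 8*(4 + 1)² - 3*(4 + 1))/(6 + (4 + 1) + 2*(4 + 1)²))*√11 = -23 + (2*(-24 - 8*5² - 3*5)/(6 + 5 + 2*5²))*√11 = -23 + (2*(-24 - 8*25 - 15)/(6 + 5 + 2*25))*√11 = -23 + (2*(-24 - 200 - 15)/(6 + 5 + 50))*√11 = -23 + (2*(-239)/61)*√11 = -23 + (2*(1/61)*(-239))*√11 = -23 - 478*√11/61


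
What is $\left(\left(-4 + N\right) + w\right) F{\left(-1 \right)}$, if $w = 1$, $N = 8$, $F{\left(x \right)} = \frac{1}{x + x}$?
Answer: $- \frac{5}{2} \approx -2.5$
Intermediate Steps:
$F{\left(x \right)} = \frac{1}{2 x}$
$\left(\left(-4 + N\right) + w\right) F{\left(-1 \right)} = \left(\left(-4 + 8\right) + 1\right) \frac{1}{2 \left(-1\right)} = \left(4 + 1\right) \frac{1}{2} \left(-1\right) = 5 \left(- \frac{1}{2}\right) = - \frac{5}{2}$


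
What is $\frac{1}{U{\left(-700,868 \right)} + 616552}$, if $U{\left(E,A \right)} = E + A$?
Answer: $\frac{1}{616720} \approx 1.6215 \cdot 10^{-6}$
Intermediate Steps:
$U{\left(E,A \right)} = A + E$
$\frac{1}{U{\left(-700,868 \right)} + 616552} = \frac{1}{\left(868 - 700\right) + 616552} = \frac{1}{168 + 616552} = \frac{1}{616720}$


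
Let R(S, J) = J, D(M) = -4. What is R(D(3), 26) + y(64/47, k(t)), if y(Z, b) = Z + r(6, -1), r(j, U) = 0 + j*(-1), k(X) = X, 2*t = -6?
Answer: 1004/47 ≈ 21.362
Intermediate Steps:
t = -3 (t = (½)*(-6) = -3)
r(j, U) = -j (r(j, U) = 0 - j = -j)
y(Z, b) = -6 + Z (y(Z, b) = Z - 1*6 = Z - 6 = -6 + Z)
R(D(3), 26) + y(64/47, k(t)) = 26 + (-6 + 64/47) = 26 - 218/47 = 1004/47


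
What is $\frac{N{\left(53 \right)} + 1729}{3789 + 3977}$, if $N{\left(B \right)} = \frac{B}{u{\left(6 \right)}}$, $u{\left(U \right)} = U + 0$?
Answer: $\frac{10427}{46596} \approx 0.22377$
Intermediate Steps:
$u{\left(U \right)} = U$
$N{\left(B \right)} = \frac{B}{6}$
$\frac{N{\left(53 \right)} + 1729}{3789 + 3977} = \frac{\frac{1}{6} \cdot 53 + 1729}{3789 + 3977} = \frac{\frac{53}{6} + 1729}{7766} = \frac{10427}{6} \cdot \frac{1}{7766} = \frac{10427}{46596}$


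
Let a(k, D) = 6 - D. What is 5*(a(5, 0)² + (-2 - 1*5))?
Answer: 145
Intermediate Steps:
5*(a(5, 0)² + (-2 - 1*5)) = 5*((6 - 1*0)² + (-2 - 1*5)) = 5*((6 + 0)² + (-2 - 5)) = 5*(6² - 7) = 5*(36 - 7) = 5*29 = 145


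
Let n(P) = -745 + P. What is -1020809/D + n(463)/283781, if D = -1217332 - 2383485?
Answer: 288670768435/1021843449077 ≈ 0.28250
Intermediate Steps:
D = -3600817
-1020809/D + n(463)/283781 = -1020809/(-3600817) + (-745 + 463)/283781 = -1020809*(-1/3600817) - 282*1/283781 = 1020809/3600817 - 282/283781 = 288670768435/1021843449077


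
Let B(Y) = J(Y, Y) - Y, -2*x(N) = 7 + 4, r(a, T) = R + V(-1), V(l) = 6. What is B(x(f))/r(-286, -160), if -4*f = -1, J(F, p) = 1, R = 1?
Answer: 13/14 ≈ 0.92857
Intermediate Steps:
r(a, T) = 7 (r(a, T) = 1 + 6 = 7)
f = ¼ (f = -¼*(-1) = ¼ ≈ 0.25000)
x(N) = -11/2 (x(N) = -(7 + 4)/2 = -½*11 = -11/2)
B(Y) = 1 - Y
B(x(f))/r(-286, -160) = (1 - 1*(-11/2))/7 = (1 + 11/2)*(⅐) = (13/2)*(⅐) = 13/14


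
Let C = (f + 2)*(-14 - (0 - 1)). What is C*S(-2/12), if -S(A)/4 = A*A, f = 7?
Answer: 13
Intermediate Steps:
S(A) = -4*A**2 (S(A) = -4*A*A = -4*A**2)
C = -117 (C = (7 + 2)*(-14 - (0 - 1)) = 9*(-14 - 1*(-1)) = 9*(-14 + 1) = 9*(-13) = -117)
C*S(-2/12) = -(-468)*(-2/12)**2 = -(-468)*(-2*1/12)**2 = -(-468)*(-1/6)**2 = -(-468)/36 = -117*(-1/9) = 13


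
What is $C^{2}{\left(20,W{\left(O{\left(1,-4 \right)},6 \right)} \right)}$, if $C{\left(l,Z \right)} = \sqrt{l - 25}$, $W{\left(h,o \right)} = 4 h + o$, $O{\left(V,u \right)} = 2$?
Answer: $-5$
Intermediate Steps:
$W{\left(h,o \right)} = o + 4 h$
$C{\left(l,Z \right)} = \sqrt{-25 + l}$
$C^{2}{\left(20,W{\left(O{\left(1,-4 \right)},6 \right)} \right)} = \left(\sqrt{-25 + 20}\right)^{2} = \left(\sqrt{-5}\right)^{2} = \left(i \sqrt{5}\right)^{2} = -5$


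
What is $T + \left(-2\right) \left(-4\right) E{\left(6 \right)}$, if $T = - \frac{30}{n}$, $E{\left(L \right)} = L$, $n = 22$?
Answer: $\frac{513}{11} \approx 46.636$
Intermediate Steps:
$T = - \frac{15}{11}$ ($T = - \frac{30}{22} = \left(-30\right) \frac{1}{22} = - \frac{15}{11} \approx -1.3636$)
$T + \left(-2\right) \left(-4\right) E{\left(6 \right)} = - \frac{15}{11} + \left(-2\right) \left(-4\right) 6 = - \frac{15}{11} + 8 \cdot 6 = - \frac{15}{11} + 48 = \frac{513}{11}$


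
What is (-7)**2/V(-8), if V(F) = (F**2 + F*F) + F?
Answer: 49/120 ≈ 0.40833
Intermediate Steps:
V(F) = F + 2*F**2 (V(F) = (F**2 + F**2) + F = 2*F**2 + F = F + 2*F**2)
(-7)**2/V(-8) = (-7)**2/((-8*(1 + 2*(-8)))) = 49/((-8*(1 - 16))) = 49/((-8*(-15))) = 49/120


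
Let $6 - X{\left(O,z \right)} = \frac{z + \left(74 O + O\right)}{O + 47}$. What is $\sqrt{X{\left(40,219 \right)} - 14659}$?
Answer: $i \sqrt{14690} \approx 121.2 i$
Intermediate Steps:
$X{\left(O,z \right)} = 6 - \frac{z + 75 O}{47 + O}$ ($X{\left(O,z \right)} = 6 - \frac{z + \left(74 O + O\right)}{O + 47} = 6 - \frac{z + 75 O}{47 + O}$)
$\sqrt{X{\left(40,219 \right)} - 14659} = \sqrt{\frac{282 - 219 - 2760}{47 + 40} - 14659} = \sqrt{\frac{282 - 219 - 2760}{87} - 14659} = \sqrt{\frac{1}{87} \left(-2697\right) - 14659} = \sqrt{-31 - 14659} = \sqrt{-14690} = i \sqrt{14690}$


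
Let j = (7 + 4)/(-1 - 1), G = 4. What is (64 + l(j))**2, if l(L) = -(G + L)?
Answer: 17161/4 ≈ 4290.3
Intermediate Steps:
j = -11/2 (j = 11/(-2) = 11*(-1/2) = -11/2 ≈ -5.5000)
l(L) = -4 - L (l(L) = -(4 + L) = -4 - L)
(64 + l(j))**2 = (64 + (-4 - 1*(-11/2)))**2 = (64 + (-4 + 11/2))**2 = (64 + 3/2)**2 = (131/2)**2 = 17161/4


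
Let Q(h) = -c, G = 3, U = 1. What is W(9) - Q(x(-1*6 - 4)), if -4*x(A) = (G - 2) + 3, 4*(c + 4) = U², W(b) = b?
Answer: 21/4 ≈ 5.2500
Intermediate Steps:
c = -15/4 (c = -4 + (¼)*1² = -4 + (¼)*1 = -4 + ¼ = -15/4 ≈ -3.7500)
x(A) = -1 (x(A) = -((3 - 2) + 3)/4 = -(1 + 3)/4 = -¼*4 = -1)
Q(h) = 15/4 (Q(h) = -1*(-15/4) = 15/4)
W(9) - Q(x(-1*6 - 4)) = 9 - 1*15/4 = 9 - 15/4 = 21/4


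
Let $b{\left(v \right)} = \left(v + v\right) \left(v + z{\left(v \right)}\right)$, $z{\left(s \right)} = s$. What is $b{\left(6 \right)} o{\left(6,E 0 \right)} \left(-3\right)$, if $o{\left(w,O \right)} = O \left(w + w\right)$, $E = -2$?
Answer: $0$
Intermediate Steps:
$o{\left(w,O \right)} = 2 O w$ ($o{\left(w,O \right)} = O 2 w = 2 O w$)
$b{\left(v \right)} = 4 v^{2}$ ($b{\left(v \right)} = \left(v + v\right) \left(v + v\right) = 2 v 2 v = 4 v^{2}$)
$b{\left(6 \right)} o{\left(6,E 0 \right)} \left(-3\right) = 4 \cdot 6^{2} \cdot 2 \left(\left(-2\right) 0\right) 6 \left(-3\right) = 4 \cdot 36 \cdot 2 \cdot 0 \cdot 6 \left(-3\right) = 144 \cdot 0 \left(-3\right) = 0 \left(-3\right) = 0$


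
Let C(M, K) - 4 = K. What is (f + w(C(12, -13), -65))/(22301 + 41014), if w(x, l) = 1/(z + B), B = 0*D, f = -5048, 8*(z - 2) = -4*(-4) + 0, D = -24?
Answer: -20191/253260 ≈ -0.079724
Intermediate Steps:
C(M, K) = 4 + K
z = 4 (z = 2 + (-4*(-4) + 0)/8 = 2 + (16 + 0)/8 = 2 + (1/8)*16 = 2 + 2 = 4)
B = 0 (B = 0*(-24) = 0)
w(x, l) = 1/4 (w(x, l) = 1/(4 + 0) = 1/4)
(f + w(C(12, -13), -65))/(22301 + 41014) = (-5048 + 1/4)/(22301 + 41014) = -20191/4/63315 = -20191/4*1/63315 = -20191/253260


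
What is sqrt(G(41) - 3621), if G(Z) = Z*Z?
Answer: 2*I*sqrt(485) ≈ 44.045*I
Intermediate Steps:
G(Z) = Z**2
sqrt(G(41) - 3621) = sqrt(41**2 - 3621) = sqrt(1681 - 3621) = sqrt(-1940) = 2*I*sqrt(485)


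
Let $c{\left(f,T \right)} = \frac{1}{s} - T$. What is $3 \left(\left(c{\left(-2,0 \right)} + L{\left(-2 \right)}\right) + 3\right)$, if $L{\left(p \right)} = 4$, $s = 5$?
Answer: $\frac{108}{5} \approx 21.6$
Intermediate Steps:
$c{\left(f,T \right)} = \frac{1}{5} - T$
$3 \left(\left(c{\left(-2,0 \right)} + L{\left(-2 \right)}\right) + 3\right) = 3 \left(\left(\left(\frac{1}{5} - 0\right) + 4\right) + 3\right) = 3 \left(\left(\left(\frac{1}{5} + 0\right) + 4\right) + 3\right) = 3 \left(\left(\frac{1}{5} + 4\right) + 3\right) = 3 \left(\frac{21}{5} + 3\right) = 3 \cdot \frac{36}{5} = \frac{108}{5}$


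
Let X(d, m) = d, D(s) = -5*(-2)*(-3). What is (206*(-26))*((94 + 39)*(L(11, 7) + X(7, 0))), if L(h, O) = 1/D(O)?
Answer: -74440366/15 ≈ -4.9627e+6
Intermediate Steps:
D(s) = -30 (D(s) = -1*(-10)*(-3) = 10*(-3) = -30)
L(h, O) = -1/30 (L(h, O) = 1/(-30) = -1/30)
(206*(-26))*((94 + 39)*(L(11, 7) + X(7, 0))) = (206*(-26))*((94 + 39)*(-1/30 + 7)) = -712348*209/30 = -5356*27797/30 = -74440366/15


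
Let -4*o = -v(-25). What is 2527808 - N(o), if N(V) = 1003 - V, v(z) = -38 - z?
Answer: 10107207/4 ≈ 2.5268e+6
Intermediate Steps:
o = -13/4 (o = -(-1)*(-38 - 1*(-25))/4 = -(-1)*(-38 + 25)/4 = -(-1)*(-13)/4 = -¼*13 = -13/4 ≈ -3.2500)
2527808 - N(o) = 2527808 - (1003 - 1*(-13/4)) = 2527808 - (1003 + 13/4) = 2527808 - 1*4025/4 = 2527808 - 4025/4 = 10107207/4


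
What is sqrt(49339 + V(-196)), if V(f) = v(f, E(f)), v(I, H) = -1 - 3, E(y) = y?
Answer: sqrt(49335) ≈ 222.11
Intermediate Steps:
v(I, H) = -4
V(f) = -4
sqrt(49339 + V(-196)) = sqrt(49339 - 4) = sqrt(49335)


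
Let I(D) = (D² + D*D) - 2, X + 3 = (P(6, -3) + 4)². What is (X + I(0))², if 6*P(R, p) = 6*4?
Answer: 3481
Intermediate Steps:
P(R, p) = 4 (P(R, p) = (6*4)/6 = (⅙)*24 = 4)
X = 61 (X = -3 + (4 + 4)² = -3 + 8² = -3 + 64 = 61)
I(D) = -2 + 2*D² (I(D) = (D² + D²) - 2 = 2*D² - 2 = -2 + 2*D²)
(X + I(0))² = (61 + (-2 + 2*0²))² = (61 + (-2 + 2*0))² = (61 + (-2 + 0))² = (61 - 2)² = 59² = 3481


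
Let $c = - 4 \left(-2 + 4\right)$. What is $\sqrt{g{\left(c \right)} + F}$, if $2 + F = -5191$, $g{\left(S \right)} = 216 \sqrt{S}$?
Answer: $3 \sqrt{-577 + 48 i \sqrt{2}} \approx 4.2317 + 72.187 i$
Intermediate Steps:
$c = -8$ ($c = \left(-4\right) 2 = -8$)
$F = -5193$ ($F = -2 - 5191 = -5193$)
$\sqrt{g{\left(c \right)} + F} = \sqrt{216 \sqrt{-8} - 5193} = \sqrt{216 \cdot 2 i \sqrt{2} - 5193} = \sqrt{432 i \sqrt{2} - 5193} = \sqrt{-5193 + 432 i \sqrt{2}}$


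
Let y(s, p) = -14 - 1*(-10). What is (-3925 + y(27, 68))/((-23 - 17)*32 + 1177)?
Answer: 3929/103 ≈ 38.146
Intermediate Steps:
y(s, p) = -4 (y(s, p) = -14 + 10 = -4)
(-3925 + y(27, 68))/((-23 - 17)*32 + 1177) = (-3925 - 4)/((-23 - 17)*32 + 1177) = -3929/(-40*32 + 1177) = -3929/(-1280 + 1177) = -3929/(-103) = -3929*(-1/103) = 3929/103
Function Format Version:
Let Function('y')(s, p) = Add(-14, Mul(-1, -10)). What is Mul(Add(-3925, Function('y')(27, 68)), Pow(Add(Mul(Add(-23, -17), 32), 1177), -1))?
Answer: Rational(3929, 103) ≈ 38.146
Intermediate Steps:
Function('y')(s, p) = -4 (Function('y')(s, p) = Add(-14, 10) = -4)
Mul(Add(-3925, Function('y')(27, 68)), Pow(Add(Mul(Add(-23, -17), 32), 1177), -1)) = Mul(Add(-3925, -4), Pow(Add(Mul(Add(-23, -17), 32), 1177), -1)) = Mul(-3929, Pow(Add(Mul(-40, 32), 1177), -1)) = Mul(-3929, Pow(Add(-1280, 1177), -1)) = Mul(-3929, Pow(-103, -1)) = Mul(-3929, Rational(-1, 103)) = Rational(3929, 103)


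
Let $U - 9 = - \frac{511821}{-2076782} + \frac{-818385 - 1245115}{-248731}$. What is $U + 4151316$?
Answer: $\frac{2144413118944031801}{516560063642} \approx 4.1513 \cdot 10^{6}$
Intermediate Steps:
$U = \frac{9061785978929}{516560063642}$ ($U = 9 - \left(- \frac{511821}{2076782} - \frac{-818385 - 1245115}{-248731}\right) = 9 - \left(- \frac{511821}{2076782} - \left(-818385 - 1245115\right) \left(- \frac{1}{248731}\right)\right) = 9 + \left(\frac{511821}{2076782} - - \frac{2063500}{248731}\right) = 9 + \left(\frac{511821}{2076782} + \frac{2063500}{248731}\right) = 9 + \frac{4412745406151}{516560063642} = \frac{9061785978929}{516560063642} \approx 17.543$)
$U + 4151316 = \frac{9061785978929}{516560063642} + 4151316 = \frac{2144413118944031801}{516560063642}$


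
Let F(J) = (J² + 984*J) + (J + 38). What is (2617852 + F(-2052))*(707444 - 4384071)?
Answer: -17674921047498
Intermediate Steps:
F(J) = 38 + J² + 985*J (F(J) = (J² + 984*J) + (38 + J) = 38 + J² + 985*J)
(2617852 + F(-2052))*(707444 - 4384071) = (2617852 + (38 + (-2052)² + 985*(-2052)))*(707444 - 4384071) = (2617852 + (38 + 4210704 - 2021220))*(-3676627) = (2617852 + 2189522)*(-3676627) = 4807374*(-3676627) = -17674921047498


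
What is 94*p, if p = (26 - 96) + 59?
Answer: -1034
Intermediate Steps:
p = -11 (p = -70 + 59 = -11)
94*p = 94*(-11) = -1034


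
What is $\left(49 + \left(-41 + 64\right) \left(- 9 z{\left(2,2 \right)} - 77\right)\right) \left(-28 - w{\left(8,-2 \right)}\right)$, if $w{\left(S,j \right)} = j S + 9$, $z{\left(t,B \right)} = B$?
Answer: $44856$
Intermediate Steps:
$w{\left(S,j \right)} = 9 + S j$ ($w{\left(S,j \right)} = S j + 9 = 9 + S j$)
$\left(49 + \left(-41 + 64\right) \left(- 9 z{\left(2,2 \right)} - 77\right)\right) \left(-28 - w{\left(8,-2 \right)}\right) = \left(49 + \left(-41 + 64\right) \left(\left(-9\right) 2 - 77\right)\right) \left(-28 - \left(9 + 8 \left(-2\right)\right)\right) = \left(49 + 23 \left(-18 - 77\right)\right) \left(-28 - \left(9 - 16\right)\right) = \left(49 + 23 \left(-95\right)\right) \left(-28 - -7\right) = \left(49 - 2185\right) \left(-28 + 7\right) = \left(-2136\right) \left(-21\right) = 44856$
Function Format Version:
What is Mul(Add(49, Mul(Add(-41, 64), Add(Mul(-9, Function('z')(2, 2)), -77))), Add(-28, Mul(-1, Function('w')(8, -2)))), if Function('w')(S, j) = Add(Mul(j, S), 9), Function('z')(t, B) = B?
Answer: 44856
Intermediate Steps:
Function('w')(S, j) = Add(9, Mul(S, j)) (Function('w')(S, j) = Add(Mul(S, j), 9) = Add(9, Mul(S, j)))
Mul(Add(49, Mul(Add(-41, 64), Add(Mul(-9, Function('z')(2, 2)), -77))), Add(-28, Mul(-1, Function('w')(8, -2)))) = Mul(Add(49, Mul(Add(-41, 64), Add(Mul(-9, 2), -77))), Add(-28, Mul(-1, Add(9, Mul(8, -2))))) = Mul(Add(49, Mul(23, Add(-18, -77))), Add(-28, Mul(-1, Add(9, -16)))) = Mul(Add(49, Mul(23, -95)), Add(-28, Mul(-1, -7))) = Mul(Add(49, -2185), Add(-28, 7)) = Mul(-2136, -21) = 44856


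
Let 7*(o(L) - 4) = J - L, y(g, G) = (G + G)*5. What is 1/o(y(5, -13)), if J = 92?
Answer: 7/250 ≈ 0.028000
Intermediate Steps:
y(g, G) = 10*G (y(g, G) = (2*G)*5 = 10*G)
o(L) = 120/7 - L/7 (o(L) = 4 + (92 - L)/7 = 4 + (92/7 - L/7) = 120/7 - L/7)
1/o(y(5, -13)) = 1/(120/7 - 10*(-13)/7) = 1/(120/7 - 1/7*(-130)) = 1/(120/7 + 130/7) = 1/(250/7) = 7/250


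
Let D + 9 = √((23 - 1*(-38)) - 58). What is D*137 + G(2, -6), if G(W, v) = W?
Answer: -1231 + 137*√3 ≈ -993.71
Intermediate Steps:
D = -9 + √3 (D = -9 + √((23 - 1*(-38)) - 58) = -9 + √((23 + 38) - 58) = -9 + √(61 - 58) = -9 + √3 ≈ -7.2680)
D*137 + G(2, -6) = (-9 + √3)*137 + 2 = (-1233 + 137*√3) + 2 = -1231 + 137*√3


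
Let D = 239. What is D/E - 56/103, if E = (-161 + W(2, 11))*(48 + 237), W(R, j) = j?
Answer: -2418617/4403250 ≈ -0.54928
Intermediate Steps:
E = -42750 (E = (-161 + 11)*(48 + 237) = -150*285 = -42750)
D/E - 56/103 = 239/(-42750) - 56/103 = 239*(-1/42750) - 56*1/103 = -239/42750 - 56/103 = -2418617/4403250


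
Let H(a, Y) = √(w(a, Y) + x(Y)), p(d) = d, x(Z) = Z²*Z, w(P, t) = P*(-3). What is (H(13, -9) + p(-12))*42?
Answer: -504 + 672*I*√3 ≈ -504.0 + 1163.9*I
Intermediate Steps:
w(P, t) = -3*P
x(Z) = Z³
H(a, Y) = √(Y³ - 3*a) (H(a, Y) = √(-3*a + Y³) = √(Y³ - 3*a))
(H(13, -9) + p(-12))*42 = (√((-9)³ - 3*13) - 12)*42 = (√(-729 - 39) - 12)*42 = (√(-768) - 12)*42 = (16*I*√3 - 12)*42 = (-12 + 16*I*√3)*42 = -504 + 672*I*√3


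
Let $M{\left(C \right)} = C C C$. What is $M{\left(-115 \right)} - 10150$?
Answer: $-1531025$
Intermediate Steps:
$M{\left(C \right)} = C^{3}$ ($M{\left(C \right)} = C^{2} C = C^{3}$)
$M{\left(-115 \right)} - 10150 = \left(-115\right)^{3} - 10150 = -1520875 - 10150 = -1531025$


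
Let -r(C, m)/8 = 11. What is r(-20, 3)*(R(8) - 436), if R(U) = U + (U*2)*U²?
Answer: -52448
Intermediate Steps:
r(C, m) = -88 (r(C, m) = -8*11 = -88)
R(U) = U + 2*U³ (R(U) = U + (2*U)*U² = U + 2*U³)
r(-20, 3)*(R(8) - 436) = -88*((8 + 2*8³) - 436) = -88*((8 + 2*512) - 436) = -88*((8 + 1024) - 436) = -88*(1032 - 436) = -88*596 = -52448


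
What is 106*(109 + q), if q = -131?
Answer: -2332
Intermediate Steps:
106*(109 + q) = 106*(109 - 131) = 106*(-22) = -2332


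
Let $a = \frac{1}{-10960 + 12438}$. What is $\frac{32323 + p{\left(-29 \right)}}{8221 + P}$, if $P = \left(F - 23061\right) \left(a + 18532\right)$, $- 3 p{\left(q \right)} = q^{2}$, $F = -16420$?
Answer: $- \frac{142077184}{3244152495657} \approx -4.3795 \cdot 10^{-5}$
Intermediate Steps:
$p{\left(q \right)} = - \frac{q^{2}}{3}$
$a = \frac{1}{1478} \approx 0.00067659$
$P = - \frac{1081396315857}{1478}$ ($P = \left(-16420 - 23061\right) \left(\frac{1}{1478} + 18532\right) = \left(-39481\right) \frac{27390297}{1478} = - \frac{1081396315857}{1478} \approx -7.3166 \cdot 10^{8}$)
$\frac{32323 + p{\left(-29 \right)}}{8221 + P} = \frac{32323 - \frac{\left(-29\right)^{2}}{3}}{8221 - \frac{1081396315857}{1478}} = \frac{32323 - \frac{841}{3}}{- \frac{1081384165219}{1478}} = \left(32323 - \frac{841}{3}\right) \left(- \frac{1478}{1081384165219}\right) = \frac{96128}{3} \left(- \frac{1478}{1081384165219}\right) = - \frac{142077184}{3244152495657}$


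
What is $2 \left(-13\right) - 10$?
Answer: $-36$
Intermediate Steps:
$2 \left(-13\right) - 10 = -26 - 10 = -36$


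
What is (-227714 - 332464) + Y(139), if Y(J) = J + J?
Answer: -559900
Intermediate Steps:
Y(J) = 2*J
(-227714 - 332464) + Y(139) = (-227714 - 332464) + 2*139 = -560178 + 278 = -559900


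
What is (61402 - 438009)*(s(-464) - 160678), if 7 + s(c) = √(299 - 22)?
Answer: 60515095795 - 376607*√277 ≈ 6.0509e+10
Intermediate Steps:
s(c) = -7 + √277 (s(c) = -7 + √(299 - 22) = -7 + √277)
(61402 - 438009)*(s(-464) - 160678) = (61402 - 438009)*((-7 + √277) - 160678) = -376607*(-160685 + √277) = 60515095795 - 376607*√277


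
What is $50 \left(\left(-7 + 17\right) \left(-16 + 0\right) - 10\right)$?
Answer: $-8500$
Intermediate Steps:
$50 \left(\left(-7 + 17\right) \left(-16 + 0\right) - 10\right) = 50 \left(10 \left(-16\right) - 10\right) = 50 \left(-160 - 10\right) = 50 \left(-170\right) = -8500$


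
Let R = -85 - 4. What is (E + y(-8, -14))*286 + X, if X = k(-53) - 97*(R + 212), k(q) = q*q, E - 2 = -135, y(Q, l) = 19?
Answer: -41726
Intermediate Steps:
R = -89
E = -133 (E = 2 - 135 = -133)
k(q) = q²
X = -9122 (X = (-53)² - 97*(-89 + 212) = 2809 - 97*123 = 2809 - 11931 = -9122)
(E + y(-8, -14))*286 + X = (-133 + 19)*286 - 9122 = -114*286 - 9122 = -32604 - 9122 = -41726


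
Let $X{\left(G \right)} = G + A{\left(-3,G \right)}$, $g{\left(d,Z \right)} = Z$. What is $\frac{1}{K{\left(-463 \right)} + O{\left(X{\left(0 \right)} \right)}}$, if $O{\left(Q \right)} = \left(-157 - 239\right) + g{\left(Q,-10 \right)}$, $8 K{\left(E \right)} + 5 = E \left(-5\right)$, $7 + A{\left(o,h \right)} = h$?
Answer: $- \frac{4}{469} \approx -0.0085288$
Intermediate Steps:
$A{\left(o,h \right)} = -7 + h$
$K{\left(E \right)} = - \frac{5}{8} - \frac{5 E}{8}$ ($K{\left(E \right)} = - \frac{5}{8} + \frac{E \left(-5\right)}{8} = - \frac{5}{8} + \frac{\left(-5\right) E}{8} = - \frac{5}{8} - \frac{5 E}{8}$)
$X{\left(G \right)} = -7 + 2 G$ ($X{\left(G \right)} = G + \left(-7 + G\right) = -7 + 2 G$)
$O{\left(Q \right)} = -406$ ($O{\left(Q \right)} = \left(-157 - 239\right) - 10 = -396 - 10 = -406$)
$\frac{1}{K{\left(-463 \right)} + O{\left(X{\left(0 \right)} \right)}} = \frac{1}{\left(- \frac{5}{8} - - \frac{2315}{8}\right) - 406} = \frac{1}{\left(- \frac{5}{8} + \frac{2315}{8}\right) - 406} = \frac{1}{\frac{1155}{4} - 406} = \frac{1}{- \frac{469}{4}} = - \frac{4}{469}$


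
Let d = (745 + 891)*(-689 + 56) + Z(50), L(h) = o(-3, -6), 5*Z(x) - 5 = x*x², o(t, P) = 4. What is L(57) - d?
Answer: 1010591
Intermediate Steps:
Z(x) = 1 + x³/5 (Z(x) = 1 + (x*x²)/5 = 1 + x³/5)
L(h) = 4
d = -1010587 (d = (745 + 891)*(-689 + 56) + (1 + (⅕)*50³) = 1636*(-633) + (1 + (⅕)*125000) = -1035588 + (1 + 25000) = -1035588 + 25001 = -1010587)
L(57) - d = 4 - 1*(-1010587) = 4 + 1010587 = 1010591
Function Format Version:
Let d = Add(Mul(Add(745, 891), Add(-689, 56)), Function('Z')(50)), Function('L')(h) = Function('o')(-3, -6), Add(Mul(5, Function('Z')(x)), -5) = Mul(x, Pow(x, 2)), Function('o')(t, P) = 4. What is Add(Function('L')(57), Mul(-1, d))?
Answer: 1010591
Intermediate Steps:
Function('Z')(x) = Add(1, Mul(Rational(1, 5), Pow(x, 3))) (Function('Z')(x) = Add(1, Mul(Rational(1, 5), Mul(x, Pow(x, 2)))) = Add(1, Mul(Rational(1, 5), Pow(x, 3))))
Function('L')(h) = 4
d = -1010587 (d = Add(Mul(Add(745, 891), Add(-689, 56)), Add(1, Mul(Rational(1, 5), Pow(50, 3)))) = Add(Mul(1636, -633), Add(1, Mul(Rational(1, 5), 125000))) = Add(-1035588, Add(1, 25000)) = Add(-1035588, 25001) = -1010587)
Add(Function('L')(57), Mul(-1, d)) = Add(4, Mul(-1, -1010587)) = Add(4, 1010587) = 1010591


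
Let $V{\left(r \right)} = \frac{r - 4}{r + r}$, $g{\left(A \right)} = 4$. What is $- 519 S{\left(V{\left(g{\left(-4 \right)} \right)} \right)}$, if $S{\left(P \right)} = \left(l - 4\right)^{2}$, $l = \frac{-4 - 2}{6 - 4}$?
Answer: $-25431$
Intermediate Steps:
$V{\left(r \right)} = \frac{-4 + r}{2 r}$
$l = -3$ ($l = - \frac{6}{2} = \left(-6\right) \frac{1}{2} = -3$)
$S{\left(P \right)} = 49$ ($S{\left(P \right)} = \left(-3 - 4\right)^{2} = \left(-7\right)^{2} = 49$)
$- 519 S{\left(V{\left(g{\left(-4 \right)} \right)} \right)} = \left(-519\right) 49 = -25431$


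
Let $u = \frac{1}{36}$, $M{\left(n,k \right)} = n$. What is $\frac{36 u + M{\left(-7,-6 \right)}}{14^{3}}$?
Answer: $- \frac{3}{1372} \approx -0.0021866$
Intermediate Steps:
$u = \frac{1}{36} \approx 0.027778$
$\frac{36 u + M{\left(-7,-6 \right)}}{14^{3}} = \frac{36 \cdot \frac{1}{36} - 7}{14^{3}} = \frac{1 - 7}{2744} = \left(-6\right) \frac{1}{2744} = - \frac{3}{1372}$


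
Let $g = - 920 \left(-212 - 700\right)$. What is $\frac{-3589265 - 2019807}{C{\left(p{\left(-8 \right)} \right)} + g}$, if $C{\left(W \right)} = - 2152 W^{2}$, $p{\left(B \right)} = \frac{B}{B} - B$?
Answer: $- \frac{701134}{83091} \approx -8.4381$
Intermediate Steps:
$p{\left(B \right)} = 1 - B$
$g = 839040$ ($g = \left(-920\right) \left(-912\right) = 839040$)
$\frac{-3589265 - 2019807}{C{\left(p{\left(-8 \right)} \right)} + g} = \frac{-3589265 - 2019807}{- 2152 \left(1 - -8\right)^{2} + 839040} = - \frac{5609072}{- 2152 \left(1 + 8\right)^{2} + 839040} = - \frac{5609072}{- 2152 \cdot 9^{2} + 839040} = - \frac{5609072}{\left(-2152\right) 81 + 839040} = - \frac{5609072}{-174312 + 839040} = - \frac{5609072}{664728} = \left(-5609072\right) \frac{1}{664728} = - \frac{701134}{83091}$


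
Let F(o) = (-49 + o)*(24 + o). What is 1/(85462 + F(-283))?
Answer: 1/171450 ≈ 5.8326e-6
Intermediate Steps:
1/(85462 + F(-283)) = 1/(85462 + (-1176 + (-283)² - 25*(-283))) = 1/(85462 + (-1176 + 80089 + 7075)) = 1/(85462 + 85988) = 1/171450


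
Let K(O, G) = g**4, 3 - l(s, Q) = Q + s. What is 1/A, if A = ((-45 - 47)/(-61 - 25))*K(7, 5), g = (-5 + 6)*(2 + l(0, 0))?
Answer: 43/28750 ≈ 0.0014957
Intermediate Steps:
l(s, Q) = 3 - Q - s (l(s, Q) = 3 - (Q + s) = 3 + (-Q - s) = 3 - Q - s)
g = 5 (g = (-5 + 6)*(2 + (3 - 1*0 - 1*0)) = 1*(2 + (3 + 0 + 0)) = 1*(2 + 3) = 1*5 = 5)
K(O, G) = 625 (K(O, G) = 5**4 = 625)
A = 28750/43 (A = ((-45 - 47)/(-61 - 25))*625 = -92/(-86)*625 = -92*(-1/86)*625 = (46/43)*625 = 28750/43 ≈ 668.60)
1/A = 1/(28750/43) = 43/28750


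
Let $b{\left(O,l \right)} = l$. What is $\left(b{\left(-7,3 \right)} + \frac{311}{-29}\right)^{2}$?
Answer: $\frac{50176}{841} \approx 59.662$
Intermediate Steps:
$\left(b{\left(-7,3 \right)} + \frac{311}{-29}\right)^{2} = \left(3 + \frac{311}{-29}\right)^{2} = \left(3 + 311 \left(- \frac{1}{29}\right)\right)^{2} = \left(3 - \frac{311}{29}\right)^{2} = \left(- \frac{224}{29}\right)^{2} = \frac{50176}{841}$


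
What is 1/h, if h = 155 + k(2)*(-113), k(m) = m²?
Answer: -1/297 ≈ -0.0033670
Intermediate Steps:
h = -297 (h = 155 + 2²*(-113) = 155 + 4*(-113) = 155 - 452 = -297)
1/h = 1/(-297) = -1/297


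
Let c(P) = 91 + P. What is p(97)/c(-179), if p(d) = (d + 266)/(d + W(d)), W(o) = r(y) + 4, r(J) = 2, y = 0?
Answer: -33/824 ≈ -0.040049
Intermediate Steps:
W(o) = 6 (W(o) = 2 + 4 = 6)
p(d) = (266 + d)/(6 + d) (p(d) = (d + 266)/(d + 6) = (266 + d)/(6 + d))
p(97)/c(-179) = ((266 + 97)/(6 + 97))/(91 - 179) = (363/103)/(-88) = ((1/103)*363)*(-1/88) = (363/103)*(-1/88) = -33/824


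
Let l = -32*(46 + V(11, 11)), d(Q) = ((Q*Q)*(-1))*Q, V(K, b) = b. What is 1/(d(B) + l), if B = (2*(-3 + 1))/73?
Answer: -389017/709566944 ≈ -0.00054825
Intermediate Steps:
B = -4/73 (B = (2*(-2))*(1/73) = -4*1/73 = -4/73 ≈ -0.054795)
d(Q) = -Q³ (d(Q) = (Q²*(-1))*Q = (-Q²)*Q = -Q³)
l = -1824 (l = -32*(46 + 11) = -32*57 = -1824)
1/(d(B) + l) = 1/(-(-4/73)³ - 1824) = 1/(-1*(-64/389017) - 1824) = 1/(64/389017 - 1824) = 1/(-709566944/389017) = -389017/709566944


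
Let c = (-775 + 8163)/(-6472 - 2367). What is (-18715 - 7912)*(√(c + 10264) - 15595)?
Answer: 415248065 - 53254*√200459919653/8839 ≈ 4.1255e+8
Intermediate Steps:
c = -7388/8839 (c = 7388/(-8839) = 7388*(-1/8839) = -7388/8839 ≈ -0.83584)
(-18715 - 7912)*(√(c + 10264) - 15595) = (-18715 - 7912)*(√(-7388/8839 + 10264) - 15595) = -26627*(√(90716108/8839) - 15595) = -26627*(2*√200459919653/8839 - 15595) = -26627*(-15595 + 2*√200459919653/8839) = 415248065 - 53254*√200459919653/8839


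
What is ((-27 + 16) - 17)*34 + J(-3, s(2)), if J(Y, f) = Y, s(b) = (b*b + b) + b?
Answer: -955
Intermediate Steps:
s(b) = b² + 2*b (s(b) = (b² + b) + b = (b + b²) + b = b² + 2*b)
((-27 + 16) - 17)*34 + J(-3, s(2)) = ((-27 + 16) - 17)*34 - 3 = (-11 - 17)*34 - 3 = -28*34 - 3 = -952 - 3 = -955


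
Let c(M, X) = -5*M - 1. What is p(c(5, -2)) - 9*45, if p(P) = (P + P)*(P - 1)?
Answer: 999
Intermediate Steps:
c(M, X) = -1 - 5*M
p(P) = 2*P*(-1 + P) (p(P) = (2*P)*(-1 + P) = 2*P*(-1 + P))
p(c(5, -2)) - 9*45 = 2*(-1 - 5*5)*(-1 + (-1 - 5*5)) - 9*45 = 2*(-1 - 25)*(-1 + (-1 - 25)) - 405 = 2*(-26)*(-1 - 26) - 405 = 2*(-26)*(-27) - 405 = 1404 - 405 = 999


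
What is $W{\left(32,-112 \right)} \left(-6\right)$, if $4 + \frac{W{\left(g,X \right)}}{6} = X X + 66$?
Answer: $-453816$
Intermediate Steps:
$W{\left(g,X \right)} = 372 + 6 X^{2}$ ($W{\left(g,X \right)} = -24 + 6 \left(X X + 66\right) = -24 + 6 \left(X^{2} + 66\right) = -24 + 6 \left(66 + X^{2}\right) = -24 + \left(396 + 6 X^{2}\right) = 372 + 6 X^{2}$)
$W{\left(32,-112 \right)} \left(-6\right) = \left(372 + 6 \left(-112\right)^{2}\right) \left(-6\right) = \left(372 + 6 \cdot 12544\right) \left(-6\right) = \left(372 + 75264\right) \left(-6\right) = 75636 \left(-6\right) = -453816$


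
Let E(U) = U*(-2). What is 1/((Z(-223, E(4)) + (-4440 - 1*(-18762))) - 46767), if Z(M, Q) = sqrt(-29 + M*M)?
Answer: -927/30075095 - 2*sqrt(497)/210525665 ≈ -3.1035e-5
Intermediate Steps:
E(U) = -2*U
Z(M, Q) = sqrt(-29 + M**2)
1/((Z(-223, E(4)) + (-4440 - 1*(-18762))) - 46767) = 1/((sqrt(-29 + (-223)**2) + (-4440 - 1*(-18762))) - 46767) = 1/((sqrt(-29 + 49729) + (-4440 + 18762)) - 46767) = 1/((sqrt(49700) + 14322) - 46767) = 1/((10*sqrt(497) + 14322) - 46767) = 1/((14322 + 10*sqrt(497)) - 46767) = 1/(-32445 + 10*sqrt(497))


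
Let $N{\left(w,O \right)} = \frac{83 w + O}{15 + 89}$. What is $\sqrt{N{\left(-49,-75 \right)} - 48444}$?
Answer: $\frac{i \sqrt{32775067}}{26} \approx 220.19 i$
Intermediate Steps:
$N{\left(w,O \right)} = \frac{O}{104} + \frac{83 w}{104}$ ($N{\left(w,O \right)} = \frac{O + 83 w}{104} = \left(O + 83 w\right) \frac{1}{104} = \frac{O}{104} + \frac{83 w}{104}$)
$\sqrt{N{\left(-49,-75 \right)} - 48444} = \sqrt{\left(\frac{1}{104} \left(-75\right) + \frac{83}{104} \left(-49\right)\right) - 48444} = \sqrt{\left(- \frac{75}{104} - \frac{4067}{104}\right) - 48444} = \sqrt{- \frac{2071}{52} - 48444} = \sqrt{- \frac{2521159}{52}} = \frac{i \sqrt{32775067}}{26}$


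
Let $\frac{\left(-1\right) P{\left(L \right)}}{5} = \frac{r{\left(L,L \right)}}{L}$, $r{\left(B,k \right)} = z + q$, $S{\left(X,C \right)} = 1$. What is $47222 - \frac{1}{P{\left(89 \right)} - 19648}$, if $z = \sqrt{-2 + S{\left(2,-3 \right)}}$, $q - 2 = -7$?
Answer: $\frac{144393841820828331}{3057766330634} - \frac{445 i}{3057766330634} \approx 47222.0 - 1.4553 \cdot 10^{-10} i$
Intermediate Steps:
$q = -5$ ($q = 2 - 7 = -5$)
$z = i$ ($z = \sqrt{-2 + 1} = \sqrt{-1} = i \approx 1.0 i$)
$r{\left(B,k \right)} = -5 + i$ ($r{\left(B,k \right)} = i - 5 = -5 + i$)
$P{\left(L \right)} = - \frac{5 \left(-5 + i\right)}{L}$ ($P{\left(L \right)} = - 5 \frac{-5 + i}{L} = - \frac{5 \left(-5 + i\right)}{L}$)
$47222 - \frac{1}{P{\left(89 \right)} - 19648} = 47222 - \frac{1}{\frac{5 \left(5 - i\right)}{89} - 19648} = 47222 - \frac{1}{5 \cdot \frac{1}{89} \left(5 - i\right) - 19648} = 47222 - \frac{1}{\left(\frac{25}{89} - \frac{5 i}{89}\right) - 19648} = 47222 - \frac{1}{- \frac{1748647}{89} - \frac{5 i}{89}} = 47222 - \frac{7921 \left(- \frac{1748647}{89} + \frac{5 i}{89}\right)}{3057766330634}$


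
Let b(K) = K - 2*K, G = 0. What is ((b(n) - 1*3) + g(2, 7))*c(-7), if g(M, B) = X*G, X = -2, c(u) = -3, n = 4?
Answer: 21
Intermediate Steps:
g(M, B) = 0 (g(M, B) = -2*0 = 0)
b(K) = -K
((b(n) - 1*3) + g(2, 7))*c(-7) = ((-1*4 - 1*3) + 0)*(-3) = ((-4 - 3) + 0)*(-3) = (-7 + 0)*(-3) = -7*(-3) = 21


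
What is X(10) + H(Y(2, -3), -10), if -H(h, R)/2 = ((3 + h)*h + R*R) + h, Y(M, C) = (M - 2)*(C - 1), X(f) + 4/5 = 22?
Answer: -894/5 ≈ -178.80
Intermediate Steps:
X(f) = 106/5 (X(f) = -⅘ + 22 = 106/5)
Y(M, C) = (-1 + C)*(-2 + M) (Y(M, C) = (-2 + M)*(-1 + C) = (-1 + C)*(-2 + M))
H(h, R) = -2*h - 2*R² - 2*h*(3 + h) (H(h, R) = -2*(((3 + h)*h + R*R) + h) = -2*((h*(3 + h) + R²) + h) = -2*((R² + h*(3 + h)) + h) = -2*(h + R² + h*(3 + h)) = -2*h - 2*R² - 2*h*(3 + h))
X(10) + H(Y(2, -3), -10) = 106/5 + (-8*(2 - 1*2 - 2*(-3) - 3*2) - 2*(-10)² - 2*(2 - 1*2 - 2*(-3) - 3*2)²) = 106/5 + (-8*(2 - 2 + 6 - 6) - 2*100 - 2*(2 - 2 + 6 - 6)²) = 106/5 + (-8*0 - 200 - 2*0²) = 106/5 + (0 - 200 - 2*0) = 106/5 + (0 - 200 + 0) = 106/5 - 200 = -894/5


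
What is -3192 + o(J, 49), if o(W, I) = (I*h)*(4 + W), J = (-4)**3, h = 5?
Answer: -17892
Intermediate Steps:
J = -64
o(W, I) = 5*I*(4 + W) (o(W, I) = (I*5)*(4 + W) = (5*I)*(4 + W) = 5*I*(4 + W))
-3192 + o(J, 49) = -3192 + 5*49*(4 - 64) = -3192 + 5*49*(-60) = -3192 - 14700 = -17892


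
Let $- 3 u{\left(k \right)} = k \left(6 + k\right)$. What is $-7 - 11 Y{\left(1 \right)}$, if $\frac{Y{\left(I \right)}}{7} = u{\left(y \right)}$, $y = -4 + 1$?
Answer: $-238$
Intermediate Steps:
$y = -3$
$u{\left(k \right)} = - \frac{k \left(6 + k\right)}{3}$
$Y{\left(I \right)} = 21$ ($Y{\left(I \right)} = 7 \left(\left(- \frac{1}{3}\right) \left(-3\right) \left(6 - 3\right)\right) = 7 \left(\left(- \frac{1}{3}\right) \left(-3\right) 3\right) = 7 \cdot 3 = 21$)
$-7 - 11 Y{\left(1 \right)} = -7 - 231 = -238$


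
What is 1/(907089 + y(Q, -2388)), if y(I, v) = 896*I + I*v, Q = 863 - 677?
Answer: 1/629577 ≈ 1.5884e-6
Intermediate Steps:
Q = 186
1/(907089 + y(Q, -2388)) = 1/(907089 + 186*(896 - 2388)) = 1/(907089 + 186*(-1492)) = 1/(907089 - 277512) = 1/629577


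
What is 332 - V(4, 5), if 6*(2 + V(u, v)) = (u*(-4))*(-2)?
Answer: 986/3 ≈ 328.67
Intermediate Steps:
V(u, v) = -2 + 4*u/3 (V(u, v) = -2 + ((u*(-4))*(-2))/6 = -2 + (-4*u*(-2))/6 = -2 + (8*u)/6 = -2 + 4*u/3)
332 - V(4, 5) = 332 - (-2 + (4/3)*4) = 332 - (-2 + 16/3) = 332 - 1*10/3 = 332 - 10/3 = 986/3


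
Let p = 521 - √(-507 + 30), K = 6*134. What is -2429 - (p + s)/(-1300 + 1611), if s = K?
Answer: -756744/311 + 3*I*√53/311 ≈ -2433.3 + 0.070226*I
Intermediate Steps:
K = 804
s = 804
p = 521 - 3*I*√53 (p = 521 - √(-477) = 521 - 3*I*√53 ≈ 521.0 - 21.84*I)
-2429 - (p + s)/(-1300 + 1611) = -2429 - ((521 - 3*I*√53) + 804)/(-1300 + 1611) = -2429 - (1325 - 3*I*√53)/311 = -2429 - (1325/311 - 3*I*√53/311) = -2429 + (-1325/311 + 3*I*√53/311) = -756744/311 + 3*I*√53/311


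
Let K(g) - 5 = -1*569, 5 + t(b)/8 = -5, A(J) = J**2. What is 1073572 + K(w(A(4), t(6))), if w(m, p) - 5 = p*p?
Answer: 1073008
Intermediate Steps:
t(b) = -80 (t(b) = -40 + 8*(-5) = -40 - 40 = -80)
w(m, p) = 5 + p**2 (w(m, p) = 5 + p*p = 5 + p**2)
K(g) = -564 (K(g) = 5 - 1*569 = 5 - 569 = -564)
1073572 + K(w(A(4), t(6))) = 1073572 - 564 = 1073008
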